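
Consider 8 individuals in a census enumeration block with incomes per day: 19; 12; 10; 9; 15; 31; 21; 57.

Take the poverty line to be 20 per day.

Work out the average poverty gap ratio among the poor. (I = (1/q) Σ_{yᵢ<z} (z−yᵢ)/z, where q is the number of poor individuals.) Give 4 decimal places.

Poor units: 9, 10, 12, 15, 19 (q = 5 of N = 8).
Shortfall ratios (z−y)/z: 0.5500, 0.5000, 0.4000, 0.2500, 0.0500; sum = 1.750000.
I averages over the q = 5 poor units only: 1.750000 / 5 = 0.3500.

0.3500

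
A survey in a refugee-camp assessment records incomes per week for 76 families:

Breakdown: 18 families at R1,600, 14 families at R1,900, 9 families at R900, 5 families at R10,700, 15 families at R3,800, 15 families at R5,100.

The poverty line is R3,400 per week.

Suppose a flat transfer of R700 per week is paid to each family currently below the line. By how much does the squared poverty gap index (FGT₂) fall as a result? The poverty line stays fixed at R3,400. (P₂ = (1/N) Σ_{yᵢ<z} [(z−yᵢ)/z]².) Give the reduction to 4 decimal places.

Before: below the line — 9×R900, 18×R1,600, 14×R1,900; squared poverty gap index (FGT₂) = 0.166261.
After the R700 transfer: below the line — 9×R1,600, 18×R2,300, 14×R2,600; squared poverty gap index (FGT₂) = 0.068180.
Reduction = 0.166261 − 0.068180 = 0.0981.

0.0981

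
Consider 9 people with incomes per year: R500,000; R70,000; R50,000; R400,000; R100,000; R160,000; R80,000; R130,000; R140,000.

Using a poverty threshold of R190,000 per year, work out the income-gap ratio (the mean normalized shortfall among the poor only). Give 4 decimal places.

0.4511

Below the line: R50,000, R70,000, R80,000, R100,000, R130,000, R140,000, R160,000 (q = 7 of N = 9).
Relative gaps: 0.7368, 0.6316, 0.5789, 0.4737, 0.3158, 0.2632, 0.1579; sum = 3.157895.
The income-gap ratio divides by q (the poor only): 3.157895 / 7 = 0.4511.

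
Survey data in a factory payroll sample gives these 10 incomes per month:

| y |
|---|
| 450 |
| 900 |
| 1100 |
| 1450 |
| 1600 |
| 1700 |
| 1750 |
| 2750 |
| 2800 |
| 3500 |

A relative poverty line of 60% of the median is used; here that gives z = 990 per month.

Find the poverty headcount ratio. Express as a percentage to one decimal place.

20.0%

2 of the 10 households have income below 990.
H = 2/10 = 20.0%.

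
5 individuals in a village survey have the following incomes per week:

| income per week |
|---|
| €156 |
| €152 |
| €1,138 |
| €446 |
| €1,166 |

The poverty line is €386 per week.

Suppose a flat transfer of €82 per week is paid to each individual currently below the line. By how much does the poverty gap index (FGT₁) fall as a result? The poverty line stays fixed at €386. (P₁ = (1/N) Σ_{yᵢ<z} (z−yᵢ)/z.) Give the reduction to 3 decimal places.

Before: below the line — €152, €156; poverty gap index (FGT₁) = 0.24041.
After the €82 transfer: below the line — €234, €238; poverty gap index (FGT₁) = 0.15544.
Reduction = 0.24041 − 0.15544 = 0.085.

0.085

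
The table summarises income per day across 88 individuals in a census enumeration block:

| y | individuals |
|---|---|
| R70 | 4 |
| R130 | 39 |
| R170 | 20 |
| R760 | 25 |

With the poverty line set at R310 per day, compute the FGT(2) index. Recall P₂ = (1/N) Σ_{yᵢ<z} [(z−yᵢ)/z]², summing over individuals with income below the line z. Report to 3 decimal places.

Below the line: 4×R70, 39×R130, 20×R170 (q = 63 of N = 88).
Gap ratios (z−y)/z: (310−70)/310 = 0.7742 (×4); (310−130)/310 = 0.5806 (×39); (310−170)/310 = 0.4516 (×20).
Squared: 0.5994 (×4); 0.3371 (×39); 0.2040 (×20).
Sum = 19.625390; P₂ = 19.625390 / 88 = 0.223.

0.223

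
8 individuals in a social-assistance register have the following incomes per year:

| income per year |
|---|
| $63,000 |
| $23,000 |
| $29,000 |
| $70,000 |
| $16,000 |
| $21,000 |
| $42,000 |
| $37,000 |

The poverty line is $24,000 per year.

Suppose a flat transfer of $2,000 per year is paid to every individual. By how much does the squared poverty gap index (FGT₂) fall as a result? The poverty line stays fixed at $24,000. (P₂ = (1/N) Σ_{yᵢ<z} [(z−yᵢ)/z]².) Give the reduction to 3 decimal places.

0.008

Before: below the line — $16,000, $21,000, $23,000; squared poverty gap index (FGT₂) = 0.01606.
After the $2,000 transfer: below the line — $18,000, $23,000; squared poverty gap index (FGT₂) = 0.00803.
Reduction = 0.01606 − 0.00803 = 0.008.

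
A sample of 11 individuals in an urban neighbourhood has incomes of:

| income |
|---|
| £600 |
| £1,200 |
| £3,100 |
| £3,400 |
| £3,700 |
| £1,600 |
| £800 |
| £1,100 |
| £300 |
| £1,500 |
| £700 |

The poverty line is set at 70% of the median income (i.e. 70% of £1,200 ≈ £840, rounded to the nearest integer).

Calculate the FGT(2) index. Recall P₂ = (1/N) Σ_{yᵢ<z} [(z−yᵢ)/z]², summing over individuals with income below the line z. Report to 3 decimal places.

0.048

Below z: £300, £600, £700, £800 (q = 4 of N = 11).
Shortfall ratios: (840−300)/840 = 0.6429; (840−600)/840 = 0.2857; (840−700)/840 = 0.1667; (840−800)/840 = 0.0476.
Squared: 0.4133; 0.0816; 0.0278; 0.0023.
Sum = 0.524943; P₂ = 0.524943 / 11 = 0.048.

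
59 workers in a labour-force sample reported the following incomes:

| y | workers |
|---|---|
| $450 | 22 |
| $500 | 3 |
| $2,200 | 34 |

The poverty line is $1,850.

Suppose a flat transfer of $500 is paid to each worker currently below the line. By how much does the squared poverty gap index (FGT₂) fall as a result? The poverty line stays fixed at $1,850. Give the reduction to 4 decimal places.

0.1416

Before: below the line — 22×$450, 3×$500; squared poverty gap index (FGT₂) = 0.240619.
After the $500 transfer: below the line — 22×$950, 3×$1,000; squared poverty gap index (FGT₂) = 0.098984.
Reduction = 0.240619 − 0.098984 = 0.1416.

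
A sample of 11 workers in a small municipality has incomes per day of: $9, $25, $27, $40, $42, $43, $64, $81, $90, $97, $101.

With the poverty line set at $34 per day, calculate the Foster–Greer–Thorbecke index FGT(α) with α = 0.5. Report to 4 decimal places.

0.1660

Poor units: $9, $25, $27 (q = 3 of N = 11).
Gap ratios (z−y)/z: (34−9)/34 = 0.7353; (34−25)/34 = 0.2647; (34−27)/34 = 0.2059.
Raised to α = 0.5: 0.85749; 0.51450; 0.45374.
Sum = 1.825731; FGT(0.5) = 1.825731 / 11 = 0.1660.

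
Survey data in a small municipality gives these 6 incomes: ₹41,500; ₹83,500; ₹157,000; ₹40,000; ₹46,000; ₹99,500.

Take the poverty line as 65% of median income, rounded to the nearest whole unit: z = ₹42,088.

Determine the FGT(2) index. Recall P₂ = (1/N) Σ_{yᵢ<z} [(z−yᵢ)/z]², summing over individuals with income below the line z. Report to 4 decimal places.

Incomes under z: ₹40,000, ₹41,500 (q = 2 of N = 6).
Gap ratios (z−y)/z: (42088−40000)/42088 = 0.0496; (42088−41500)/42088 = 0.0140.
Squared: 0.0025; 0.0002.
Sum = 0.002656; P₂ = 0.002656 / 6 = 0.0004.

0.0004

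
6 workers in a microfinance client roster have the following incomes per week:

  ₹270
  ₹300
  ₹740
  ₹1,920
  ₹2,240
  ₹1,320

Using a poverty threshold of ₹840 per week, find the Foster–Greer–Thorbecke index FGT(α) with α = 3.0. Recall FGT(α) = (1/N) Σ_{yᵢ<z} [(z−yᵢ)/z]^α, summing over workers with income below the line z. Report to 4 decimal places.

Below the line: ₹270, ₹300, ₹740 (q = 3 of N = 6).
Gap ratios (z−y)/z: (840−270)/840 = 0.6786; (840−300)/840 = 0.6429; (840−740)/840 = 0.1190.
Raised to α = 3.0: 0.31245; 0.26567; 0.00169.
Sum = 0.579812; FGT(3.0) = 0.579812 / 6 = 0.0966.

0.0966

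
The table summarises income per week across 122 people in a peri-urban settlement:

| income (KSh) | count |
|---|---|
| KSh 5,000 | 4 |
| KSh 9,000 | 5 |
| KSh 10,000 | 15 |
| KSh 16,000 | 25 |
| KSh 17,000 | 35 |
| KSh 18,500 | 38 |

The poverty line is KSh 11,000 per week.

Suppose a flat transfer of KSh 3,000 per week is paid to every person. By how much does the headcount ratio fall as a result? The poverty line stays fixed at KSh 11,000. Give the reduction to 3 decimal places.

Before: below the line — 4×KSh 5,000, 5×KSh 9,000, 15×KSh 10,000; headcount ratio = 0.19672.
After the KSh 3,000 transfer: below the line — 4×KSh 8,000; headcount ratio = 0.03279.
Reduction = 0.19672 − 0.03279 = 0.164.

0.164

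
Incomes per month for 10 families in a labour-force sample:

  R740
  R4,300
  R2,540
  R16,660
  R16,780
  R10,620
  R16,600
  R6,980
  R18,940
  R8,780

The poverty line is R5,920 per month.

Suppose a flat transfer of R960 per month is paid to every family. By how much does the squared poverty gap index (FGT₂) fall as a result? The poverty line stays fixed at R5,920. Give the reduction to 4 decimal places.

Before: below the line — R740, R2,540, R4,300; squared poverty gap index (FGT₂) = 0.116649.
After the R960 transfer: below the line — R1,700, R3,500, R5,260; squared poverty gap index (FGT₂) = 0.068767.
Reduction = 0.116649 − 0.068767 = 0.0479.

0.0479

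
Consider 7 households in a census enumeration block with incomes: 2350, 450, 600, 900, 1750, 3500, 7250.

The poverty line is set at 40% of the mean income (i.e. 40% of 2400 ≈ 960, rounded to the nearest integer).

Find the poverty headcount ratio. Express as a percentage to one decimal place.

42.9%

3 of the 7 households have income below 960.
H = 3/7 = 42.9%.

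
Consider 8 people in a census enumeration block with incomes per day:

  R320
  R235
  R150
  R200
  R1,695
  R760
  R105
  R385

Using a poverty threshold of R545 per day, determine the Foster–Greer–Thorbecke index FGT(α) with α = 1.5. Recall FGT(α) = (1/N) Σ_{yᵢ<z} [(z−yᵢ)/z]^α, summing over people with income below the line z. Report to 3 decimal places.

0.337

Incomes under z: R105, R150, R200, R235, R320, R385 (q = 6 of N = 8).
Shortfall ratios: (545−105)/545 = 0.8073; (545−150)/545 = 0.7248; (545−200)/545 = 0.6330; (545−235)/545 = 0.5688; (545−320)/545 = 0.4128; (545−385)/545 = 0.2936.
Raised to α = 1.5: 0.72541; 0.61702; 0.50366; 0.42899; 0.26526; 0.15907.
Sum = 2.699413; FGT(1.5) = 2.699413 / 8 = 0.337.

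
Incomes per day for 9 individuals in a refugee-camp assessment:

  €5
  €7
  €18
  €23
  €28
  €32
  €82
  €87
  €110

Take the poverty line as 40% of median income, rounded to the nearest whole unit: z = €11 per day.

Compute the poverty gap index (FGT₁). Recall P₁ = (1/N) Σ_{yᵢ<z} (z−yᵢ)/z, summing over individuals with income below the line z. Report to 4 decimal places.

0.1010

Poor units: €5, €7 (q = 2 of N = 9).
Shortfall ratios: (11−5)/11 = 0.5455; (11−7)/11 = 0.3636.
Sum of shortfalls = 0.909091; P₁ averages over all N: 0.909091 / 9 = 0.1010.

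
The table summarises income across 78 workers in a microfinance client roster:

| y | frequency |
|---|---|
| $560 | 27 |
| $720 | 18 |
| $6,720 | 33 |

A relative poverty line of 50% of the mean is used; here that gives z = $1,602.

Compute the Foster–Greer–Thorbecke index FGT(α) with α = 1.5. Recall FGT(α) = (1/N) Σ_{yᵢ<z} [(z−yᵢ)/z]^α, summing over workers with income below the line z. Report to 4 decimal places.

Poor units: 27×$560, 18×$720 (q = 45 of N = 78).
Shortfall ratios: (1602−560)/1602 = 0.6504 (×27); (1602−720)/1602 = 0.5506 (×18).
Raised to α = 1.5: 0.52458 (×27); 0.40852 (×18).
Sum = 21.516821; FGT(1.5) = 21.516821 / 78 = 0.2759.

0.2759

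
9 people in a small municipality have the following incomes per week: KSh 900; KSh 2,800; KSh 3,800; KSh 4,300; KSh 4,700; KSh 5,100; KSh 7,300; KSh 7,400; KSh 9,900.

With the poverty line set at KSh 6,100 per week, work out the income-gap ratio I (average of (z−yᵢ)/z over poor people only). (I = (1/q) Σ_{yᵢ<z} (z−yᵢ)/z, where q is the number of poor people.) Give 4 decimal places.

0.4098

Below the line: KSh 900, KSh 2,800, KSh 3,800, KSh 4,300, KSh 4,700, KSh 5,100 (q = 6 of N = 9).
Relative gaps: 0.8525, 0.5410, 0.3770, 0.2951, 0.2295, 0.1639; sum = 2.459016.
I averages over the q = 6 poor units only: 2.459016 / 6 = 0.4098.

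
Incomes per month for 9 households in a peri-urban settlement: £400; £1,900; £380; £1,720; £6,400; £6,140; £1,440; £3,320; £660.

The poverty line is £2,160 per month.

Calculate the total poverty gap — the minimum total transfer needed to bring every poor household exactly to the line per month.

Below z: £380, £400, £660, £1,440, £1,720, £1,900 (q = 6 of N = 9).
Individual gaps: 2160−380 = 1780; 2160−400 = 1760; 2160−660 = 1500; 2160−1440 = 720; 2160−1720 = 440; 2160−1900 = 260.
Aggregate gap = £6,460.

£6,460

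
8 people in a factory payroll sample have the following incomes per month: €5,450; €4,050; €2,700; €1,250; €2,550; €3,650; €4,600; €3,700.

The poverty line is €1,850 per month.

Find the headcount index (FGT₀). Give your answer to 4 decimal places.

0.1250

1 of the 8 people have income below €1,850.
H = 1/8 = 0.1250.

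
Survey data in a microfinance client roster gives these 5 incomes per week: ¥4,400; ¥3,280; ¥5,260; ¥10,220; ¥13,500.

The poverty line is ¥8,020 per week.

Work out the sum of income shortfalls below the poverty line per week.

Incomes under z: ¥3,280, ¥4,400, ¥5,260 (q = 3 of N = 5).
Individual gaps: 8020−3280 = 4740; 8020−4400 = 3620; 8020−5260 = 2760.
Aggregate gap = ¥11,120.

¥11,120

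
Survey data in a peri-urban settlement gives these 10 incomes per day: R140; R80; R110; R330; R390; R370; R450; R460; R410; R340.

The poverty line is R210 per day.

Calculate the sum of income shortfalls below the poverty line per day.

Below z: R80, R110, R140 (q = 3 of N = 10).
Individual gaps: 210−80 = 130; 210−110 = 100; 210−140 = 70.
Aggregate gap = R300.

R300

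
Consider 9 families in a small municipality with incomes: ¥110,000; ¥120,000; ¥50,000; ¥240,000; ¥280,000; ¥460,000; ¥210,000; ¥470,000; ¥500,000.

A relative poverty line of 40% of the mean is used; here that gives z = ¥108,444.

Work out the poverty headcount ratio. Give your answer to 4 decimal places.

0.1111

1 of the 9 families have income below ¥108,444.
H = 1/9 = 0.1111.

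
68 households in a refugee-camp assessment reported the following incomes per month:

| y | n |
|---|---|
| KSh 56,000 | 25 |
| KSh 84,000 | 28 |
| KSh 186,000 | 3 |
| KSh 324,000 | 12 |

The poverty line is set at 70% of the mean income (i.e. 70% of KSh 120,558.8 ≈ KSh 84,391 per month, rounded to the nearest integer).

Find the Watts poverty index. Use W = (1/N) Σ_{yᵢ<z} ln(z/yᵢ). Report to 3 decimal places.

Below the line: 25×KSh 56,000, 28×KSh 84,000 (q = 53 of N = 68).
Log gaps: ln(84391/56000) = 0.4101 (×25); ln(84391/84000) = 0.0046 (×28).
W = 10.382758 / 68 = 0.153.

0.153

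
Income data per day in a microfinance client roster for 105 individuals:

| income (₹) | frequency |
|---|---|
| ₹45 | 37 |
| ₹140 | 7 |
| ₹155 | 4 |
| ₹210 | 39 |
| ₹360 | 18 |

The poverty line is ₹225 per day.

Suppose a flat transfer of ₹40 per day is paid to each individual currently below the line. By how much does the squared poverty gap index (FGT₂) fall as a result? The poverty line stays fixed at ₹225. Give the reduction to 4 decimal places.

Before: below the line — 37×₹45, 7×₹140, 4×₹155, 39×₹210; squared poverty gap index (FGT₂) = 0.240376.
After the ₹40 transfer: below the line — 37×₹85, 7×₹180, 4×₹195; squared poverty gap index (FGT₂) = 0.139772.
Reduction = 0.240376 − 0.139772 = 0.1006.

0.1006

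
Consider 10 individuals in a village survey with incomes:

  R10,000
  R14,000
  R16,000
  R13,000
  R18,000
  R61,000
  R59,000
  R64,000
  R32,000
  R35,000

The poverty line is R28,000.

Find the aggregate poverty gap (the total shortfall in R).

Below z: R10,000, R13,000, R14,000, R16,000, R18,000 (q = 5 of N = 10).
Individual gaps: 28000−10000 = 18000; 28000−13000 = 15000; 28000−14000 = 14000; 28000−16000 = 12000; 28000−18000 = 10000.
Aggregate gap = R69,000.

R69,000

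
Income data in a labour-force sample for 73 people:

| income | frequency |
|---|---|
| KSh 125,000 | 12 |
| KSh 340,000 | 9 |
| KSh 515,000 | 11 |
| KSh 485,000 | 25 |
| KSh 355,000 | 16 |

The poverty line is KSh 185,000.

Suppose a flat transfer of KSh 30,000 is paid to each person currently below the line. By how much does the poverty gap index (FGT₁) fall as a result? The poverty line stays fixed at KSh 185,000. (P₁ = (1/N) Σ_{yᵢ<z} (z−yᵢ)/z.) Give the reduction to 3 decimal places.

0.027

Before: below the line — 12×KSh 125,000; poverty gap index (FGT₁) = 0.05331.
After the KSh 30,000 transfer: below the line — 12×KSh 155,000; poverty gap index (FGT₁) = 0.02666.
Reduction = 0.05331 − 0.02666 = 0.027.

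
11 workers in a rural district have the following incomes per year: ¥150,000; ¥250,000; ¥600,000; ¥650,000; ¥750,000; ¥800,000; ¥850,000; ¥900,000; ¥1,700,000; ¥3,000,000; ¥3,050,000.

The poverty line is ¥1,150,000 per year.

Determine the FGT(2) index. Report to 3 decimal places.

Below the line: ¥150,000, ¥250,000, ¥600,000, ¥650,000, ¥750,000, ¥800,000, ¥850,000, ¥900,000 (q = 8 of N = 11).
Gap ratios (z−y)/z: (1150000−150000)/1150000 = 0.8696; (1150000−250000)/1150000 = 0.7826; (1150000−600000)/1150000 = 0.4783; (1150000−650000)/1150000 = 0.4348; (1150000−750000)/1150000 = 0.3478; (1150000−800000)/1150000 = 0.3043; (1150000−850000)/1150000 = 0.2609; (1150000−900000)/1150000 = 0.2174.
Squared: 0.7561; 0.6125; 0.2287; 0.1890; 0.1210; 0.0926; 0.0681; 0.0473.
Sum = 2.115312; P₂ = 2.115312 / 11 = 0.192.

0.192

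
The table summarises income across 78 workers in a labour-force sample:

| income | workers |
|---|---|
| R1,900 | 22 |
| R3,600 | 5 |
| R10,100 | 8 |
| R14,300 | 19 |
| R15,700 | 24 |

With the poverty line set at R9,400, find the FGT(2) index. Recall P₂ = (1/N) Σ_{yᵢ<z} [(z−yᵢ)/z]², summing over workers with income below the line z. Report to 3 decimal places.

0.204

Below the line: 22×R1,900, 5×R3,600 (q = 27 of N = 78).
Gap ratios (z−y)/z: (9400−1900)/9400 = 0.7979 (×22); (9400−3600)/9400 = 0.6170 (×5).
Squared: 0.6366 (×22); 0.3807 (×5).
Sum = 15.908782; P₂ = 15.908782 / 78 = 0.204.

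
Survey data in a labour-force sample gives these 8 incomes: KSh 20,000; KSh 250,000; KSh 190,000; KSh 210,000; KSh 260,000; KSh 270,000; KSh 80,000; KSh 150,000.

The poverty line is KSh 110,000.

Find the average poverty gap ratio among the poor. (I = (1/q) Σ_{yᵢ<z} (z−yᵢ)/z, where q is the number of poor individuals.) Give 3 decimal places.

0.545

Below z: KSh 20,000, KSh 80,000 (q = 2 of N = 8).
Relative gaps: 0.8182, 0.2727; sum = 1.090909.
The income-gap ratio divides by q (the poor only): 1.090909 / 2 = 0.545.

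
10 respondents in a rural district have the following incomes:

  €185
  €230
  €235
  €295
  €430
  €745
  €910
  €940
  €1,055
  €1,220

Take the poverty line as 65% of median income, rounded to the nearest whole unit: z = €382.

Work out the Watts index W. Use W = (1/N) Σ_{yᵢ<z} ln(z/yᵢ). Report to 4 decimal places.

0.1977

Below the line: €185, €230, €235, €295 (q = 4 of N = 10).
ln(z/y) terms: ln(382/185) = 0.7251; ln(382/230) = 0.5073; ln(382/235) = 0.4858; ln(382/295) = 0.2584.
W = 1.976686 / 10 = 0.1977.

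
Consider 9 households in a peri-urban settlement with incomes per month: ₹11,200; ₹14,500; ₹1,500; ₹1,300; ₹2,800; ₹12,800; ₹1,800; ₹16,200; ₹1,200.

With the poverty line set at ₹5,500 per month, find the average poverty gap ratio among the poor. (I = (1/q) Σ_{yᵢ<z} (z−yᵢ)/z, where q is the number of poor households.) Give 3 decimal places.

Incomes under z: ₹1,200, ₹1,300, ₹1,500, ₹1,800, ₹2,800 (q = 5 of N = 9).
Relative gaps: 0.7818, 0.7636, 0.7273, 0.6727, 0.4909; sum = 3.436364.
The income-gap ratio divides by q (the poor only): 3.436364 / 5 = 0.687.

0.687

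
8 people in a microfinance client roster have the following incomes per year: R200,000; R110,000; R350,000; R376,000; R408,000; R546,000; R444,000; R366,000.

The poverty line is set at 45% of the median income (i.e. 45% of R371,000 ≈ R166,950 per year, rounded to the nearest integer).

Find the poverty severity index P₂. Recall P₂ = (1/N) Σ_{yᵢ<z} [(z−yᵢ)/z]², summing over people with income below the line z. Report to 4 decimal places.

0.0145

Below the line: R110,000 (q = 1 of N = 8).
Shortfall ratios: (166950−110000)/166950 = 0.3411.
Squared: 0.1164.
Sum = 0.116363; P₂ = 0.116363 / 8 = 0.0145.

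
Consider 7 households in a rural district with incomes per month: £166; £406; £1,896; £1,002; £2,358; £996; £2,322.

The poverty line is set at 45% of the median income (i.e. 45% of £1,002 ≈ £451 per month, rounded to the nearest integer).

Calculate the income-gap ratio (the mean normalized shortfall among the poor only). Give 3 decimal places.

0.366

Poor units: £166, £406 (q = 2 of N = 7).
Shortfall ratios (z−y)/z: 0.6319, 0.0998; sum = 0.731707.
I averages over the q = 2 poor units only: 0.731707 / 2 = 0.366.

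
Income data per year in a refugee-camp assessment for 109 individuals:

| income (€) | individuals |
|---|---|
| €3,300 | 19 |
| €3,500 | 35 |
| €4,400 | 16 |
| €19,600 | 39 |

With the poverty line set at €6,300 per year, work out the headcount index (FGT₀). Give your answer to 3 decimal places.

70 of the 109 individuals have income below €6,300.
H = 70/109 = 0.642.

0.642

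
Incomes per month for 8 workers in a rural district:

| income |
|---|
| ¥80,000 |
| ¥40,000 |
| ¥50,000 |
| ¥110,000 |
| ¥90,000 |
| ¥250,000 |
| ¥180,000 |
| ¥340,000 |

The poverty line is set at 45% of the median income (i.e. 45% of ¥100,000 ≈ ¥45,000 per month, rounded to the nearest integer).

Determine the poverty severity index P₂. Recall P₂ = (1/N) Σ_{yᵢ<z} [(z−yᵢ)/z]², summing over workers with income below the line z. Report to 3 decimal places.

0.002

Poor units: ¥40,000 (q = 1 of N = 8).
Normalized shortfalls: (45000−40000)/45000 = 0.1111.
Squared: 0.0123.
Sum = 0.012346; P₂ = 0.012346 / 8 = 0.002.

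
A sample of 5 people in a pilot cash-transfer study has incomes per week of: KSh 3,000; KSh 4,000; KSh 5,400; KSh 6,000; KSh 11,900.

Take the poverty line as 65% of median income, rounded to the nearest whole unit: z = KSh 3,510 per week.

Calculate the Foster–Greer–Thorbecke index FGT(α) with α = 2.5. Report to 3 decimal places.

0.002

Poor units: KSh 3,000 (q = 1 of N = 5).
Normalized shortfalls: (3510−3000)/3510 = 0.1453.
Raised to α = 2.5: 0.00805.
Sum = 0.008047; FGT(2.5) = 0.008047 / 5 = 0.002.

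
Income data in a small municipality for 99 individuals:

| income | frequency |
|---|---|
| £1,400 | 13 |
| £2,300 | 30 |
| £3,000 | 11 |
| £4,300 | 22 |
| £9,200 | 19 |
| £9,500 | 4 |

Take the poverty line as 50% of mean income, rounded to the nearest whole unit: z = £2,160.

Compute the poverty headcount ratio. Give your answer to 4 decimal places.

0.1313

13 of the 99 individuals have income below £2,160.
H = 13/99 = 0.1313.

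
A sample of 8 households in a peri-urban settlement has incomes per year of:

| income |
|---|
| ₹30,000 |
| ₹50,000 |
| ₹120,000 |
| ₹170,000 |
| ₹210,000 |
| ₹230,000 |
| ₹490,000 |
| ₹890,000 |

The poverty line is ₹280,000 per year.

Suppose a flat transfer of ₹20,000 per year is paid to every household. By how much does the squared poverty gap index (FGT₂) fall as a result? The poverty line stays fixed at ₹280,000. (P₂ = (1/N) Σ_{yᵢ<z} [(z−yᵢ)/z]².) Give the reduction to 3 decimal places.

Before: below the line — ₹30,000, ₹50,000, ₹120,000, ₹170,000, ₹210,000, ₹230,000; squared poverty gap index (FGT₂) = 0.25590.
After the ₹20,000 transfer: below the line — ₹50,000, ₹70,000, ₹140,000, ₹190,000, ₹230,000, ₹250,000; squared poverty gap index (FGT₂) = 0.20424.
Reduction = 0.25590 − 0.20424 = 0.052.

0.052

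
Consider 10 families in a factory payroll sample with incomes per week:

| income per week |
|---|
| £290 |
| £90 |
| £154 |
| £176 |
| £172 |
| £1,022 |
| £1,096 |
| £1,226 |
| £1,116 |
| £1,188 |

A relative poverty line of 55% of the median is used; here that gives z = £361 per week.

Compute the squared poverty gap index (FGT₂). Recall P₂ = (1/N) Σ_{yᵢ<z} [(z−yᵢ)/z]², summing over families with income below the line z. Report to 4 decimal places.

Below the line: £90, £154, £172, £176, £290 (q = 5 of N = 10).
Gap ratios (z−y)/z: (361−90)/361 = 0.7507; (361−154)/361 = 0.5734; (361−172)/361 = 0.5235; (361−176)/361 = 0.5125; (361−290)/361 = 0.1967.
Squared: 0.5635; 0.3288; 0.2741; 0.2626; 0.0387.
Sum = 1.467737; P₂ = 1.467737 / 10 = 0.1468.

0.1468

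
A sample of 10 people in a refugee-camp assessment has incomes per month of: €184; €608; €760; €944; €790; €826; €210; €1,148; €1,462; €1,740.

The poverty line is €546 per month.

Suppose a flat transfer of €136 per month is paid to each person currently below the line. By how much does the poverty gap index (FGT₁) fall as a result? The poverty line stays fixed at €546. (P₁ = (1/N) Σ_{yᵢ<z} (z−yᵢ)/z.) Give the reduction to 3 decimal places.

0.050

Before: below the line — €184, €210; poverty gap index (FGT₁) = 0.12784.
After the €136 transfer: below the line — €320, €346; poverty gap index (FGT₁) = 0.07802.
Reduction = 0.12784 − 0.07802 = 0.050.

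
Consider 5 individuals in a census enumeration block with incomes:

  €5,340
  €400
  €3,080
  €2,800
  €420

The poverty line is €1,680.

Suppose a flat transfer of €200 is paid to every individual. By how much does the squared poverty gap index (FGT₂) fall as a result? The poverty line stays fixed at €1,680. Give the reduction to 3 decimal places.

0.066

Before: below the line — €400, €420; squared poverty gap index (FGT₂) = 0.22860.
After the €200 transfer: below the line — €600, €620; squared poverty gap index (FGT₂) = 0.16227.
Reduction = 0.22860 − 0.16227 = 0.066.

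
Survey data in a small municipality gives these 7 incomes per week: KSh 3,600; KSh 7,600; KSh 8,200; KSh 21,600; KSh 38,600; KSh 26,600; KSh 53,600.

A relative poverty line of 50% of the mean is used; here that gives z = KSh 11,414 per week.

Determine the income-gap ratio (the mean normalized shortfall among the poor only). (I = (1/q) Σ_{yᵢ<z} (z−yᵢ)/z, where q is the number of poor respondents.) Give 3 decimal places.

Poor units: KSh 3,600, KSh 7,600, KSh 8,200 (q = 3 of N = 7).
Shortfall ratios (z−y)/z: 0.6846, 0.3342, 0.2816; sum = 1.300333.
The income-gap ratio divides by q (the poor only): 1.300333 / 3 = 0.433.

0.433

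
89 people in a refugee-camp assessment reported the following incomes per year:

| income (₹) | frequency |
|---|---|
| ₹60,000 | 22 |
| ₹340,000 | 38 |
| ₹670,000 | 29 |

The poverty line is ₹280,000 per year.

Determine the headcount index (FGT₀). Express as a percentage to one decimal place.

22 of the 89 people have income below ₹280,000.
H = 22/89 = 24.7%.

24.7%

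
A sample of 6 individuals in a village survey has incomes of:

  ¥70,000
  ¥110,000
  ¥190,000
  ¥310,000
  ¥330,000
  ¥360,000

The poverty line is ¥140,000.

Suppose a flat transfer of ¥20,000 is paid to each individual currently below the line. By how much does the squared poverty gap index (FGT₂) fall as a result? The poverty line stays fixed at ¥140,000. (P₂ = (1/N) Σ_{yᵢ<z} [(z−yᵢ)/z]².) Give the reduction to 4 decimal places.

Before: below the line — ¥70,000, ¥110,000; squared poverty gap index (FGT₂) = 0.049320.
After the ¥20,000 transfer: below the line — ¥90,000, ¥130,000; squared poverty gap index (FGT₂) = 0.022109.
Reduction = 0.049320 − 0.022109 = 0.0272.

0.0272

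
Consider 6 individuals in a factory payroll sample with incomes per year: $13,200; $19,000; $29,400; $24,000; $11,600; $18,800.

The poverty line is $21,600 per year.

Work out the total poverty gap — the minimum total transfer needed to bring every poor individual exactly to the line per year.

$23,800

Incomes under z: $11,600, $13,200, $18,800, $19,000 (q = 4 of N = 6).
Individual gaps: 21600−11600 = 10000; 21600−13200 = 8400; 21600−18800 = 2800; 21600−19000 = 2600.
Aggregate gap = $23,800.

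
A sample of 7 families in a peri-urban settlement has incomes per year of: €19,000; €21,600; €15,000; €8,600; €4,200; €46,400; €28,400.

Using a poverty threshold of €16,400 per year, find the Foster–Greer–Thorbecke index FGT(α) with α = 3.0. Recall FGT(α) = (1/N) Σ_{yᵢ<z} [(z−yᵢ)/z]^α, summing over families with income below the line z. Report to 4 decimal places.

0.0743

Poor units: €4,200, €8,600, €15,000 (q = 3 of N = 7).
Normalized shortfalls: (16400−4200)/16400 = 0.7439; (16400−8600)/16400 = 0.4756; (16400−15000)/16400 = 0.0854.
Raised to α = 3.0: 0.41167; 0.10759; 0.00062.
Sum = 0.519876; FGT(3.0) = 0.519876 / 7 = 0.0743.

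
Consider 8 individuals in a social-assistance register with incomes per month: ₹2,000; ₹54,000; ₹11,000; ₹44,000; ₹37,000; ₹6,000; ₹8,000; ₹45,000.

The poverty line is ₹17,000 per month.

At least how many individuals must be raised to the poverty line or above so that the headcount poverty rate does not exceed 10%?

Currently q = 4 of N = 8 are below the line (H = 0.500).
A headcount ratio of at most 10% allows at most ⌊0.10 × 8⌋ = 0 poor individuals.
So at least 4 − 0 = 4 must be lifted.

4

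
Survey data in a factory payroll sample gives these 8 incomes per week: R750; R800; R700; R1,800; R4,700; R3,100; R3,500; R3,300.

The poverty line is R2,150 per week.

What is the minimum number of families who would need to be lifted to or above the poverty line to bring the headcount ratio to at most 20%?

4 of the 8 families are poor, so H = 4/8 = 0.500.
A headcount ratio of at most 20% allows at most ⌊0.20 × 8⌋ = 1 poor families.
So at least 4 − 1 = 3 must be lifted.

3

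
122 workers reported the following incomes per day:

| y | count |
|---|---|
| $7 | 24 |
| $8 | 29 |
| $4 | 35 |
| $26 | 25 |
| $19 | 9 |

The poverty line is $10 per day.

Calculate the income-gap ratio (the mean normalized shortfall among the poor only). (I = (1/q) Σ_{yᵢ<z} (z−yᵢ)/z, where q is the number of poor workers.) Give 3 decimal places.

0.386

Below z: 35×$4, 24×$7, 29×$8 (q = 88 of N = 122).
Relative gaps: 0.6000 (×35), 0.3000 (×24), 0.2000 (×29); sum = 34.000000.
I averages over the q = 88 poor units only: 34.000000 / 88 = 0.386.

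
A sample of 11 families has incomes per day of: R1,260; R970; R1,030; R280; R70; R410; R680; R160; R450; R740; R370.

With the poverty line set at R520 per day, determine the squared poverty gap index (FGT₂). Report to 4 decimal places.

Below the line: R70, R160, R280, R370, R410, R450 (q = 6 of N = 11).
Gap ratios (z−y)/z: (520−70)/520 = 0.8654; (520−160)/520 = 0.6923; (520−280)/520 = 0.4615; (520−370)/520 = 0.2885; (520−410)/520 = 0.2115; (520−450)/520 = 0.1346.
Squared: 0.7489; 0.4793; 0.2130; 0.0832; 0.0447; 0.0181.
Sum = 1.587278; P₂ = 1.587278 / 11 = 0.1443.

0.1443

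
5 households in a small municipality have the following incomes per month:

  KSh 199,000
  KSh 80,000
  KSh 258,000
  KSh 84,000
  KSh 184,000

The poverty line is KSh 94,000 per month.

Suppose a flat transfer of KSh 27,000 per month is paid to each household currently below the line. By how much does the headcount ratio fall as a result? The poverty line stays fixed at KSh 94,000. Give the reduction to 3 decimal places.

Before: below the line — KSh 80,000, KSh 84,000; headcount ratio = 0.40000.
After the KSh 27,000 transfer: below the line — none; headcount ratio = 0.00000.
Reduction = 0.40000 − 0.00000 = 0.400.

0.400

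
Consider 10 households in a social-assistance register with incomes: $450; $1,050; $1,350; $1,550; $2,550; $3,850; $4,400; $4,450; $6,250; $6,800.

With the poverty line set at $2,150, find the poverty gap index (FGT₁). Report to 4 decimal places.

Incomes under z: $450, $1,050, $1,350, $1,550 (q = 4 of N = 10).
Shortfall ratios: (2150−450)/2150 = 0.7907; (2150−1050)/2150 = 0.5116; (2150−1350)/2150 = 0.3721; (2150−1550)/2150 = 0.2791.
Sum of shortfalls = 1.953488; P₁ averages over all N: 1.953488 / 10 = 0.1953.

0.1953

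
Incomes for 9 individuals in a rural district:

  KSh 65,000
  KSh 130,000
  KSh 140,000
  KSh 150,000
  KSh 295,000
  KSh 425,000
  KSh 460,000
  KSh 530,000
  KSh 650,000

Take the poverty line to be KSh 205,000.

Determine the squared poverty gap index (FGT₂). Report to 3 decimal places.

Below the line: KSh 65,000, KSh 130,000, KSh 140,000, KSh 150,000 (q = 4 of N = 9).
Relative gaps: (205000−65000)/205000 = 0.6829; (205000−130000)/205000 = 0.3659; (205000−140000)/205000 = 0.3171; (205000−150000)/205000 = 0.2683.
Squared: 0.4664; 0.1338; 0.1005; 0.0720.
Sum = 0.772754; P₂ = 0.772754 / 9 = 0.086.

0.086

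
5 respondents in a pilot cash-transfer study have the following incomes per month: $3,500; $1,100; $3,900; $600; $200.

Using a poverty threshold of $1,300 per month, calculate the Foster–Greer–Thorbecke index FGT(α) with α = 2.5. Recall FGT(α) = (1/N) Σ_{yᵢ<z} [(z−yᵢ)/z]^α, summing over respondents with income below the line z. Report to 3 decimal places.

0.176

Below the line: $200, $600, $1,100 (q = 3 of N = 5).
Gap ratios (z−y)/z: (1300−200)/1300 = 0.8462; (1300−600)/1300 = 0.5385; (1300−1100)/1300 = 0.1538.
Raised to α = 2.5: 0.65860; 0.21276; 0.00928.
Sum = 0.880644; FGT(2.5) = 0.880644 / 5 = 0.176.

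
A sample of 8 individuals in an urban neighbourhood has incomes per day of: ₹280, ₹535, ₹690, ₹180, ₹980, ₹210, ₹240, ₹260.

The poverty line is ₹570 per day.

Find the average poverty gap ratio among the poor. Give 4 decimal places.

Below the line: ₹180, ₹210, ₹240, ₹260, ₹280, ₹535 (q = 6 of N = 8).
Relative gaps: 0.6842, 0.6316, 0.5789, 0.5439, 0.5088, 0.0614; sum = 3.008772.
The income-gap ratio divides by q (the poor only): 3.008772 / 6 = 0.5015.

0.5015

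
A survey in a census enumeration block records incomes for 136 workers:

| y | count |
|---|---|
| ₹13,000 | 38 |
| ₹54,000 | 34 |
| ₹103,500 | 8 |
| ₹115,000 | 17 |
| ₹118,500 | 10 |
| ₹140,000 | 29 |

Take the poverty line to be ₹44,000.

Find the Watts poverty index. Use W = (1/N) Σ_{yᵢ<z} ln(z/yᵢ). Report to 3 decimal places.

0.341

Below the line: 38×₹13,000 (q = 38 of N = 136).
Log gaps: ln(44000/13000) = 1.2192 (×38).
W = 46.331131 / 136 = 0.341.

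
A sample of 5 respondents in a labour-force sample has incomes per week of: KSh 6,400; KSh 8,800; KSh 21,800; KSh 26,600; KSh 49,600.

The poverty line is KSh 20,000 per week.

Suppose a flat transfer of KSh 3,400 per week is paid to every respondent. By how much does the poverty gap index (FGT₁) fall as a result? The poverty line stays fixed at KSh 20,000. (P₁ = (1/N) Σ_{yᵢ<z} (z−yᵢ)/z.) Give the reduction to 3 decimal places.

0.068

Before: below the line — KSh 6,400, KSh 8,800; poverty gap index (FGT₁) = 0.24800.
After the KSh 3,400 transfer: below the line — KSh 9,800, KSh 12,200; poverty gap index (FGT₁) = 0.18000.
Reduction = 0.24800 − 0.18000 = 0.068.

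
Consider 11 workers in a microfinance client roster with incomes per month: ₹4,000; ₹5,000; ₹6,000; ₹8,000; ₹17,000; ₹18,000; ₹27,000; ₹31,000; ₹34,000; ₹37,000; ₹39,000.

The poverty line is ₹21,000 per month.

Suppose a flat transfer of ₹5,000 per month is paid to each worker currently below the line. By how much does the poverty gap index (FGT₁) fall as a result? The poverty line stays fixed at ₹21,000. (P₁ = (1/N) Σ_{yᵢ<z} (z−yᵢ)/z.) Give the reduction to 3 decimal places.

0.117

Before: below the line — ₹4,000, ₹5,000, ₹6,000, ₹8,000, ₹17,000, ₹18,000; poverty gap index (FGT₁) = 0.29437.
After the ₹5,000 transfer: below the line — ₹9,000, ₹10,000, ₹11,000, ₹13,000; poverty gap index (FGT₁) = 0.17749.
Reduction = 0.29437 − 0.17749 = 0.117.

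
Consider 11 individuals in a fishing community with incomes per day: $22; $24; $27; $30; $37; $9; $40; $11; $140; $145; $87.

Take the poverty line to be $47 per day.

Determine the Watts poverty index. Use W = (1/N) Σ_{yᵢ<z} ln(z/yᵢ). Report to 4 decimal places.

Below the line: $9, $11, $22, $24, $27, $30, $37, $40 (q = 8 of N = 11).
Log gaps: ln(47/9) = 1.6529; ln(47/11) = 1.4523; ln(47/22) = 0.7591; ln(47/24) = 0.6721; ln(47/27) = 0.5543; ln(47/30) = 0.4490; ln(47/37) = 0.2392; ln(47/40) = 0.1613.
W = 5.940133 / 11 = 0.5400.

0.5400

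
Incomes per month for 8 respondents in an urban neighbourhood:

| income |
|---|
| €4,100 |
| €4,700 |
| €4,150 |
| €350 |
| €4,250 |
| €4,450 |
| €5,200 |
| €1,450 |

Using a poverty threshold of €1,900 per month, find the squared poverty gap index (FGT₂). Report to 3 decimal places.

0.090

Below the line: €350, €1,450 (q = 2 of N = 8).
Gap ratios (z−y)/z: (1900−350)/1900 = 0.8158; (1900−1450)/1900 = 0.2368.
Squared: 0.6655; 0.0561.
Sum = 0.721607; P₂ = 0.721607 / 8 = 0.090.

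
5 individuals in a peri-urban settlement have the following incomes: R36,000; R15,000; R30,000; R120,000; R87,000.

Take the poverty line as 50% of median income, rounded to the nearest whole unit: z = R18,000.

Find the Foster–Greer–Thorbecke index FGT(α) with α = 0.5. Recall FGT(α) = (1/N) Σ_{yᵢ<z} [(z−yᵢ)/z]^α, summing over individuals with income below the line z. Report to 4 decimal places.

0.0816

Incomes under z: R15,000 (q = 1 of N = 5).
Shortfall ratios: (18000−15000)/18000 = 0.1667.
Raised to α = 0.5: 0.40825.
Sum = 0.408248; FGT(0.5) = 0.408248 / 5 = 0.0816.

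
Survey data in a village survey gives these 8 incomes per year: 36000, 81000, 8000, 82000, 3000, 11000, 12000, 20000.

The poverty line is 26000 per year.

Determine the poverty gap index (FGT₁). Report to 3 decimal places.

Below the line: 3000, 8000, 11000, 12000, 20000 (q = 5 of N = 8).
Normalized shortfalls: (26000−3000)/26000 = 0.8846; (26000−8000)/26000 = 0.6923; (26000−11000)/26000 = 0.5769; (26000−12000)/26000 = 0.5385; (26000−20000)/26000 = 0.2308.
Σ = 2.923077. Dividing by the full population N = 8 gives P₁ = 0.365.

0.365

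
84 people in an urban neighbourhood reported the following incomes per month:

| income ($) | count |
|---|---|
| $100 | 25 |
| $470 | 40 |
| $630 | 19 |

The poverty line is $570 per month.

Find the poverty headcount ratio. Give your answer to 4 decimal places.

0.7738

65 of the 84 people have income below $570.
H = 65/84 = 0.7738.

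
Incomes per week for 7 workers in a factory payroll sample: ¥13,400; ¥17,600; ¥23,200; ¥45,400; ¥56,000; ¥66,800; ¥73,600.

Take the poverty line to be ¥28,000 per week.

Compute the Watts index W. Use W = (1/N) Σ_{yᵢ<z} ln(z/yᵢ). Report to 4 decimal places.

Poor units: ¥13,400, ¥17,600, ¥23,200 (q = 3 of N = 7).
Log gaps: ln(28000/13400) = 0.7369; ln(28000/17600) = 0.4643; ln(28000/23200) = 0.1881.
W = 1.389308 / 7 = 0.1985.

0.1985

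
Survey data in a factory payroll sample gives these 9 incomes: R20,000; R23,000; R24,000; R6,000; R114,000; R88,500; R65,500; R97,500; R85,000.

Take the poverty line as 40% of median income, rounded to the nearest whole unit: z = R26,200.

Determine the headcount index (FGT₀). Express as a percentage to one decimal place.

44.4%

4 of the 9 people have income below R26,200.
H = 4/9 = 44.4%.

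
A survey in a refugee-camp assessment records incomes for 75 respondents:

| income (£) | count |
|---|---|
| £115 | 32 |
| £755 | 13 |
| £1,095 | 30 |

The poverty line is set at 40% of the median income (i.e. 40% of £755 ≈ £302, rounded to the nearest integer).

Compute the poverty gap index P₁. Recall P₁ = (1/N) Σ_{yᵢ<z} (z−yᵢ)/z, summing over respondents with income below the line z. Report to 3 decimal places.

0.264

Below z: 32×£115 (q = 32 of N = 75).
Gap ratios (z−y)/z: (302−115)/302 = 0.6192 (×32).
Sum of shortfalls = 19.814570; P₁ averages over all N: 19.814570 / 75 = 0.264.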